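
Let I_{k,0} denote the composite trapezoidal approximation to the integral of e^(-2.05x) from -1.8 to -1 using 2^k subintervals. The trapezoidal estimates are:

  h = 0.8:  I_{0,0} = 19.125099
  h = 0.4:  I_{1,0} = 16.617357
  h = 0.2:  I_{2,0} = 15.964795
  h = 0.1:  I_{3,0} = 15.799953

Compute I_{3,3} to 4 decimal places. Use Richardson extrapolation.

15.7449

I_{1,1} = (4·16.617357 − 19.125099) / 3 = 15.781443
I_{2,1} = (4·15.964795 − 16.617357) / 3 = 15.747274
I_{3,1} = 15.799953 + (15.799953 − 15.964795)/3 = 15.745006
I_{2,2} = (16·15.747274 − 15.781443) / 15 = 15.744996
I_{3,2} = (16·15.745006 − 15.747274) / 15 = 15.744855
I_{3,3} = (64·15.744855 − 15.744996) / 63 = 15.744853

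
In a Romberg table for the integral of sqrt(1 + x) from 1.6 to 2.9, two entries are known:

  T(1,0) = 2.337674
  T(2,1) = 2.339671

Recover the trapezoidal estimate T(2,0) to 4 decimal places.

From T(2,1) = (4·T(2,0) − T(1,0))/3, solve for T(2,0):
4·T(2,0) = 3·2.339671 + 2.337674 = 9.356687
T(2,0) = 2.339172

2.3392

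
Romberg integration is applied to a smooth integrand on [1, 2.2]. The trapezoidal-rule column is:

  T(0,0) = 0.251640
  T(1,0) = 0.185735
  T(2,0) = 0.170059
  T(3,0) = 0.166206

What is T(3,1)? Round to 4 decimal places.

T(3,1) = (4·0.166206 − 0.170059) / 3 = 0.164922

0.1649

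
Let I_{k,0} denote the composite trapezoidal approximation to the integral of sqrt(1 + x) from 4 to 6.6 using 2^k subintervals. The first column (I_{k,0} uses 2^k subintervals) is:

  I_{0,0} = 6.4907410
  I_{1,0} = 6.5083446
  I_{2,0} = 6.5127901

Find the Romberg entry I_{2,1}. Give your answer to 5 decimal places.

Richardson extrapolation on the trapezoidal column (denominator 4−1=3):
I_{2,1} = (4·6.5127901 − 6.5083446) / 3 = 6.5142719
(Column j=1 coincides with Simpson's rule on the same nodes.)

6.51427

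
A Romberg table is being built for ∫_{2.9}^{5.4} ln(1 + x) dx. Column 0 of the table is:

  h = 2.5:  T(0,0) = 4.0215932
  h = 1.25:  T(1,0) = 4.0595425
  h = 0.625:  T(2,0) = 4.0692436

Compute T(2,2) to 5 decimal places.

T(1,1) = 4.0595425 + (4.0595425 − 4.0215932)/3 = 4.0721923
T(2,1) = (4·4.0692436 − 4.0595425) / 3 = 4.0724773
T(2,2) = 4.0724773 + (4.0724773 − 4.0721923)/15 = 4.0724963

4.07250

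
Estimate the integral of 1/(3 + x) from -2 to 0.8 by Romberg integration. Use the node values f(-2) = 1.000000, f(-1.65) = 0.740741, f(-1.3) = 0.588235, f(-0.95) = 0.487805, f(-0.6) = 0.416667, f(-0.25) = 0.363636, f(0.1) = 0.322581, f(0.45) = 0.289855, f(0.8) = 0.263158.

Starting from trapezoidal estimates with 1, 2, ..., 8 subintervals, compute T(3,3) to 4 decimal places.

T(0,0) (trapezoid, 1 panel, h=2.8000): 1.768421
T(1,0) (trapezoid, 2 panels, h=1.4000): 1.467544
T(2,0) (trapezoid, 4 panels, h=0.7000): 1.371343
T(3,0) (trapezoid, 8 panels, h=0.3500): 1.344385
T(1,1) = 1.467544 + (1.467544 − 1.768421)/3 = 1.367252
T(2,1) = 1.371343 + (1.371343 − 1.467544)/3 = 1.339276
T(3,1) = 1.344385 + (1.344385 − 1.371343)/3 = 1.335399
T(2,2) = 1.339276 + (1.339276 − 1.367252)/15 = 1.337411
T(3,2) = 1.335399 + (1.335399 − 1.339276)/15 = 1.335141
T(3,3) = 1.335141 + (1.335141 − 1.337411)/63 = 1.335105

1.3351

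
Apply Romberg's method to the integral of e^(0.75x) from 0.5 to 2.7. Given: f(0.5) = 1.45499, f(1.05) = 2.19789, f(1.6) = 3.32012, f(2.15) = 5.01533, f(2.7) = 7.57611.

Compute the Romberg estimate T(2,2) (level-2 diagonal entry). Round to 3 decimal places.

8.162

T(0,0) (trapezoid, 1 panel, h=2.2000): 9.93421
T(1,0) (trapezoid, 2 panels, h=1.1000): 8.61924
T(2,0) (trapezoid, 4 panels, h=0.5500): 8.27689
T(1,1) = 8.61924 + (8.61924 − 9.93421)/3 = 8.18092
T(2,1) = 8.27689 + (8.27689 − 8.61924)/3 = 8.16277
T(2,2) = 8.16277 + (8.16277 − 8.18092)/15 = 8.16156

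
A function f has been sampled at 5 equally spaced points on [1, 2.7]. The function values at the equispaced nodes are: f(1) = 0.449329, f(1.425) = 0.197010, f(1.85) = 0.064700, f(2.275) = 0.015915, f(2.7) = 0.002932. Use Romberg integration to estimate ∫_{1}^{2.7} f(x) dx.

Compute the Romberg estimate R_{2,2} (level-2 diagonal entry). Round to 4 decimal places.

R_{0,0} (trapezoid, 1 panel, h=1.7000): 0.384422
R_{1,0} (trapezoid, 2 panels, h=0.8500): 0.247206
R_{2,0} (trapezoid, 4 panels, h=0.4250): 0.214096
R_{1,1} = 0.247206 + (0.247206 − 0.384422)/3 = 0.201467
R_{2,1} = 0.214096 + (0.214096 − 0.247206)/3 = 0.203059
R_{2,2} = 0.203059 + (0.203059 − 0.201467)/15 = 0.203165

0.2032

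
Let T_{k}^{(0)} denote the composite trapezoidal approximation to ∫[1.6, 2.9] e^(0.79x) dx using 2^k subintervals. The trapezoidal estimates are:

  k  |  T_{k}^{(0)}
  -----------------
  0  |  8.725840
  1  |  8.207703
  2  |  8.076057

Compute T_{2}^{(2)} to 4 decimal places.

T_{1}^{(1)} = 8.207703 + (8.207703 − 8.725840)/3 = 8.034991
T_{2}^{(1)} = 8.076057 + (8.076057 − 8.207703)/3 = 8.032175
T_{2}^{(2)} = 8.032175 + (8.032175 − 8.034991)/15 = 8.031987

8.0320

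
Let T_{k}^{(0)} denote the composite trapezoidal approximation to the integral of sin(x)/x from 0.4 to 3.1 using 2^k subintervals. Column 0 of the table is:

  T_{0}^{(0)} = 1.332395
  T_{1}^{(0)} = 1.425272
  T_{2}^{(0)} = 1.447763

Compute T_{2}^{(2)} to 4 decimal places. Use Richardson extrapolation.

1.4552

Richardson extrapolation on the trapezoidal column (denominator 4−1=3):
T_{1}^{(1)} = 1.425272 + (1.425272 − 1.332395)/3 = 1.456231
T_{2}^{(1)} = 1.447763 + (1.447763 − 1.425272)/3 = 1.455260
T_{2}^{(2)} = (16·1.455260 − 1.456231) / 15 = 1.455195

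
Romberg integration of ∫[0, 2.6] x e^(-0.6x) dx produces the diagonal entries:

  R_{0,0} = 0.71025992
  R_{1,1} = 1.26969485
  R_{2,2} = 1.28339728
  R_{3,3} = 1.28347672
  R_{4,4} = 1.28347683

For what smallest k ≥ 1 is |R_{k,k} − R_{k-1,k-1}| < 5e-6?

|R_{1,1} − R_{0,0}| = 0.55943493 ≥ 5e-6
|R_{2,2} − R_{1,1}| = 0.01370243 ≥ 5e-6
|R_{3,3} − R_{2,2}| = 0.00007944 ≥ 5e-6
|R_{4,4} − R_{3,3}| = 0.00000011 < 5e-6

k = 4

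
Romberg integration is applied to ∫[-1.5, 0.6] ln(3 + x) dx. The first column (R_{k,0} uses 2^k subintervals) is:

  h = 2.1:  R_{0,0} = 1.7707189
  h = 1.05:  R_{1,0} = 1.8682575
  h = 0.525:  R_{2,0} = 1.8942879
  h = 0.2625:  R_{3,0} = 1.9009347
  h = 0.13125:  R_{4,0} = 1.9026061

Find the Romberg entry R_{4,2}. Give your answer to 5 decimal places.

Richardson extrapolation on the trapezoidal column (denominator 4−1=3):
R_{3,1} = 1.9009347 + (1.9009347 − 1.8942879)/3 = 1.9031503
R_{4,1} = 1.9026061 + (1.9026061 − 1.9009347)/3 = 1.9031632
R_{4,2} = 1.9031632 + (1.9031632 − 1.9031503)/15 = 1.9031641

1.90316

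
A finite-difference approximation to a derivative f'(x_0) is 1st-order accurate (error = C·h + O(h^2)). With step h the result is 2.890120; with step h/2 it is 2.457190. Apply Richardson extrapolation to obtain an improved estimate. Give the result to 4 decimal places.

2.0243

The leading error scales as h; refining by a factor of 2 reduces it by 2^1 = 2.
Extrapolated value = (2·A(h/2) − A(h)) / (2 − 1)
= (2·2.457190 − 2.890120) / 1
= 2.024260 / 1 = 2.024260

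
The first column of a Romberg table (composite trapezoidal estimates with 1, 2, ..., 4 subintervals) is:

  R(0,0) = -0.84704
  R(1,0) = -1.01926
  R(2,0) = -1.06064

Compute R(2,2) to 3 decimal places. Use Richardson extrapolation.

-1.074

Richardson extrapolation on the trapezoidal column (denominator 4−1=3):
R(1,1) = -1.01926 + (-1.01926 − (-0.84704))/3 = -1.07667
R(2,1) = -1.06064 + (-1.06064 − (-1.01926))/3 = -1.07443
R(2,2) = -1.07443 + (-1.07443 − (-1.07667))/15 = -1.07428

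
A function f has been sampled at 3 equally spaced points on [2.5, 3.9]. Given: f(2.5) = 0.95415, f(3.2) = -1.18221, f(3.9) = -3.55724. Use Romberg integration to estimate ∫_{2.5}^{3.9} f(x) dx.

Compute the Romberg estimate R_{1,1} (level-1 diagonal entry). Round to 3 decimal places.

-1.711

R_{0,0} (trapezoid, 1 panel, h=1.4000): -1.82216
R_{1,0} (trapezoid, 2 panels, h=0.7000): -1.73863
R_{1,1} = -1.73863 + (-1.73863 − (-1.82216))/3 = -1.71079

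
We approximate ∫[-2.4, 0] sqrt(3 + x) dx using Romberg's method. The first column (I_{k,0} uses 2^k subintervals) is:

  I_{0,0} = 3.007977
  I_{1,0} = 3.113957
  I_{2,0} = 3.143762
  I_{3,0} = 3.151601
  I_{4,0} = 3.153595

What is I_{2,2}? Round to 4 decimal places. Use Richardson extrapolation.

3.1540

I_{1,1} = 3.113957 + (3.113957 − 3.007977)/3 = 3.149284
I_{2,1} = 3.143762 + (3.143762 − 3.113957)/3 = 3.153697
I_{2,2} = 3.153697 + (3.153697 − 3.149284)/15 = 3.153991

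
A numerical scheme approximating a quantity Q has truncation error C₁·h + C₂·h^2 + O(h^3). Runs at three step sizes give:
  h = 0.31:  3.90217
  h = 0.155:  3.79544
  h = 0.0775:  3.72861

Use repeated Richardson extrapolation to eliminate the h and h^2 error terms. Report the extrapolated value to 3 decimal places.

First eliminate the h term (factor 2^1 = 2):
  B₁ = (2·3.79544 − 3.90217)/1 = 3.68871
  B₂ = (2·3.72861 − 3.79544)/1 = 3.66178
Then eliminate the h^2 term (factor 2^2 = 4):
  (4·3.66178 − 3.68871)/3 = 3.65280

3.653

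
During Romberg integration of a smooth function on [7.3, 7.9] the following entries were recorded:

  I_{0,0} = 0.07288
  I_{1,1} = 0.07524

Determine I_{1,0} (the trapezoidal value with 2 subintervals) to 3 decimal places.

From I_{1,1} = (4·I_{1,0} − I_{0,0})/3, solve for I_{1,0}:
4·I_{1,0} = 3·0.07524 + 0.07288 = 0.29860
I_{1,0} = 0.07465

0.075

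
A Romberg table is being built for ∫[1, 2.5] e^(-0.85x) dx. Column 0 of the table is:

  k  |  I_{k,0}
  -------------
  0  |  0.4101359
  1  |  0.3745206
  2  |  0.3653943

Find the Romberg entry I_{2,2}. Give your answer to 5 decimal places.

0.36233

I_{1,1} = (4·0.3745206 − 0.4101359) / 3 = 0.3626488
I_{2,1} = (4·0.3653943 − 0.3745206) / 3 = 0.3623522
I_{2,2} = 0.3623522 + (0.3623522 − 0.3626488)/15 = 0.3623324
(Column j=1 coincides with Simpson's rule on the same nodes.)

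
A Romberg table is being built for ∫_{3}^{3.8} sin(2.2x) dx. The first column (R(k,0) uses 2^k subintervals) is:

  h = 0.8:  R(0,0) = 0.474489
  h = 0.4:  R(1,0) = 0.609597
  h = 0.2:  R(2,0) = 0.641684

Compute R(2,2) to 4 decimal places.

Richardson extrapolation on the trapezoidal column (denominator 4−1=3):
R(1,1) = 0.609597 + (0.609597 − 0.474489)/3 = 0.654633
R(2,1) = 0.641684 + (0.641684 − 0.609597)/3 = 0.652380
R(2,2) = 0.652380 + (0.652380 − 0.654633)/15 = 0.652230

0.6522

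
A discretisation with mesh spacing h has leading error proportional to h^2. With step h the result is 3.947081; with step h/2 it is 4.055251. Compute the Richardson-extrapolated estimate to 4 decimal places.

4.0913

The leading error scales as h^2; refining by a factor of 2 reduces it by 2^2 = 4.
Extrapolated value = (4·A(h/2) − A(h)) / (4 − 1)
= (4·4.055251 − 3.947081) / 3
= 12.273923 / 3 = 4.091308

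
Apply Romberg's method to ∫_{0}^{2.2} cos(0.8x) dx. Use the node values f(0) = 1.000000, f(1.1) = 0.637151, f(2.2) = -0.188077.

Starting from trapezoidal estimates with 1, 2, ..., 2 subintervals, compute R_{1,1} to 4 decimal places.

1.2322

R_{0,0} (trapezoid, 1 panel, h=2.2000): 0.893115
R_{1,0} (trapezoid, 2 panels, h=1.1000): 1.147424
R_{1,1} = 1.147424 + (1.147424 − 0.893115)/3 = 1.232194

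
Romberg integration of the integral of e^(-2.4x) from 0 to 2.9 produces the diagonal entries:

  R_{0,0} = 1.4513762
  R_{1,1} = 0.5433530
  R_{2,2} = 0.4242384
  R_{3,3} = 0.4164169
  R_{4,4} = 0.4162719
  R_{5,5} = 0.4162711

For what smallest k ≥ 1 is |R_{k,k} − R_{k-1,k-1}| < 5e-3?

k = 4

|R_{1,1} − R_{0,0}| = 0.9080232 ≥ 5e-3
|R_{2,2} − R_{1,1}| = 0.1191146 ≥ 5e-3
|R_{3,3} − R_{2,2}| = 0.0078215 ≥ 5e-3
|R_{4,4} − R_{3,3}| = 0.0001450 < 5e-3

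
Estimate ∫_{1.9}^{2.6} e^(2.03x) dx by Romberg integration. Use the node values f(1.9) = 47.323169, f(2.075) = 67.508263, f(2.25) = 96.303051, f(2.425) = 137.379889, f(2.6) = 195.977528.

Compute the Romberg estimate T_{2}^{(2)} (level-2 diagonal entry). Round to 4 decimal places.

73.2290

T_{0}^{(0)} (trapezoid, 1 panel, h=0.7000): 85.155244
T_{1}^{(0)} (trapezoid, 2 panels, h=0.3500): 76.283690
T_{2}^{(0)} (trapezoid, 4 panels, h=0.1750): 73.997272
T_{1}^{(1)} = 76.283690 + (76.283690 − 85.155244)/3 = 73.326505
T_{2}^{(1)} = 73.997272 + (73.997272 − 76.283690)/3 = 73.235133
T_{2}^{(2)} = 73.235133 + (73.235133 − 73.326505)/15 = 73.229042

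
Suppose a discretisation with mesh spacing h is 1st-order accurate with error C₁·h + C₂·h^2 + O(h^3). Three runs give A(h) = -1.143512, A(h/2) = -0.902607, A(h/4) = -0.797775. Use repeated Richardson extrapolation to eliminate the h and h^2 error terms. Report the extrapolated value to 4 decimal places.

First eliminate the h term (factor 2^1 = 2):
  B₁ = (2·(-0.902607) − (-1.143512))/1 = -0.661702
  B₂ = (2·(-0.797775) − (-0.902607))/1 = -0.692943
Then eliminate the h^2 term (factor 2^2 = 4):
  (4·(-0.692943) − (-0.661702))/3 = -0.703357

-0.7034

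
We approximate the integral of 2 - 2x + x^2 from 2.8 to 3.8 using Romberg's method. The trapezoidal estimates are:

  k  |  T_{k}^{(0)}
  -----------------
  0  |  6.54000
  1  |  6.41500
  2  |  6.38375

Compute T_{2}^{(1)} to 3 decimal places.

Richardson extrapolation on the trapezoidal column (denominator 4−1=3):
T_{2}^{(1)} = (4·6.38375 − 6.41500) / 3 = 6.37333
(Column j=1 coincides with Simpson's rule on the same nodes.)

6.373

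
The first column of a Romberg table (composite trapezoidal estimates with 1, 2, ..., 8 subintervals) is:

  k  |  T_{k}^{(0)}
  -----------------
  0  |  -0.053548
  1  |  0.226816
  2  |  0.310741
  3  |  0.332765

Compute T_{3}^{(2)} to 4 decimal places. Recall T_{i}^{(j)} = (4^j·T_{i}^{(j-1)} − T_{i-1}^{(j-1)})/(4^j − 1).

0.3402

Richardson extrapolation on the trapezoidal column (denominator 4−1=3):
T_{2}^{(1)} = 0.310741 + (0.310741 − 0.226816)/3 = 0.338716
T_{3}^{(1)} = (4·0.332765 − 0.310741) / 3 = 0.340106
T_{3}^{(2)} = 0.340106 + (0.340106 − 0.338716)/15 = 0.340199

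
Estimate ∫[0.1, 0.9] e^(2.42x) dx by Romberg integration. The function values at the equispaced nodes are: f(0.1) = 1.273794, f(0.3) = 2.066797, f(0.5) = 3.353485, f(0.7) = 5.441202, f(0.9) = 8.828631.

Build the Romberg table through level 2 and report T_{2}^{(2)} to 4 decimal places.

3.1219

T_{0}^{(0)} (trapezoid, 1 panel, h=0.8000): 4.040970
T_{1}^{(0)} (trapezoid, 2 panels, h=0.4000): 3.361879
T_{2}^{(0)} (trapezoid, 4 panels, h=0.2000): 3.182539
T_{1}^{(1)} = 3.361879 + (3.361879 − 4.040970)/3 = 3.135515
T_{2}^{(1)} = 3.182539 + (3.182539 − 3.361879)/3 = 3.122759
T_{2}^{(2)} = 3.122759 + (3.122759 − 3.135515)/15 = 3.121909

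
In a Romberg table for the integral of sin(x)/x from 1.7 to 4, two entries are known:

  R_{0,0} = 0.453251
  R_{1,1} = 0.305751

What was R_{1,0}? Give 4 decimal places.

0.3426

From R_{1,1} = (4·R_{1,0} − R_{0,0})/3, solve for R_{1,0}:
4·R_{1,0} = 3·0.305751 + 0.453251 = 1.370504
R_{1,0} = 0.342626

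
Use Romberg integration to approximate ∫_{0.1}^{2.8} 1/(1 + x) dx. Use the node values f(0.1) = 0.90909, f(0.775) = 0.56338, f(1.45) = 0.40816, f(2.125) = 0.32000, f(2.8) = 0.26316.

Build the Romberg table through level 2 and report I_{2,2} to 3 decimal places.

I_{0,0} (trapezoid, 1 panel, h=2.7000): 1.58254
I_{1,0} (trapezoid, 2 panels, h=1.3500): 1.34228
I_{2,0} (trapezoid, 4 panels, h=0.6750): 1.26742
I_{1,1} = 1.34228 + (1.34228 − 1.58254)/3 = 1.26219
I_{2,1} = 1.26742 + (1.26742 − 1.34228)/3 = 1.24247
I_{2,2} = 1.24247 + (1.24247 − 1.26219)/15 = 1.24116

1.241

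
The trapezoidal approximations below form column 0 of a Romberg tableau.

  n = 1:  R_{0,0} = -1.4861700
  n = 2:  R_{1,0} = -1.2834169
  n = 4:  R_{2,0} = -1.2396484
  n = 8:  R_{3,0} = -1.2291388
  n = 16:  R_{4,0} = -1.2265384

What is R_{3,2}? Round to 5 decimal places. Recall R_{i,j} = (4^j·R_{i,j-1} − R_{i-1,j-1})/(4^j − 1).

-1.22567

Richardson extrapolation on the trapezoidal column (denominator 4−1=3):
R_{2,1} = -1.2396484 + (-1.2396484 − (-1.2834169))/3 = -1.2250589
R_{3,1} = (4·(-1.2291388) − (-1.2396484)) / 3 = -1.2256356
R_{3,2} = -1.2256356 + (-1.2256356 − (-1.2250589))/15 = -1.2256740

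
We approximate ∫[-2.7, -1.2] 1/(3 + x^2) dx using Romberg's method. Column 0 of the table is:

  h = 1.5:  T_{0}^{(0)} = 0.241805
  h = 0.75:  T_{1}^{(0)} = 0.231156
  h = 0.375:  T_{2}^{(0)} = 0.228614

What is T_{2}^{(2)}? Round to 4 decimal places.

0.2278

Richardson extrapolation on the trapezoidal column (denominator 4−1=3):
T_{1}^{(1)} = 0.231156 + (0.231156 − 0.241805)/3 = 0.227606
T_{2}^{(1)} = (4·0.228614 − 0.231156) / 3 = 0.227767
T_{2}^{(2)} = (16·0.227767 − 0.227606) / 15 = 0.227778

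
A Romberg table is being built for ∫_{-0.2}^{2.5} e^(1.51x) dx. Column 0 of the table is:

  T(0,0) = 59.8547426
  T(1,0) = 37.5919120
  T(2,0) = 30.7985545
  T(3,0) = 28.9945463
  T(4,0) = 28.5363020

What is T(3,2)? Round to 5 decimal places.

28.38382

Richardson extrapolation on the trapezoidal column (denominator 4−1=3):
T(2,1) = (4·30.7985545 − 37.5919120) / 3 = 28.5341020
T(3,1) = (4·28.9945463 − 30.7985545) / 3 = 28.3932102
T(3,2) = (16·28.3932102 − 28.5341020) / 15 = 28.3838174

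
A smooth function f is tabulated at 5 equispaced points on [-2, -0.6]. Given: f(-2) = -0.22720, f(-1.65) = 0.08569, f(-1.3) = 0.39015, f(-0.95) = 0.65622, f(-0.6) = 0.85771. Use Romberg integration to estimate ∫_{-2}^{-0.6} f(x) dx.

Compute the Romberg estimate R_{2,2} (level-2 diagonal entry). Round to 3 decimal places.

0.511

R_{0,0} (trapezoid, 1 panel, h=1.4000): 0.44136
R_{1,0} (trapezoid, 2 panels, h=0.7000): 0.49378
R_{2,0} (trapezoid, 4 panels, h=0.3500): 0.50656
R_{1,1} = 0.49378 + (0.49378 − 0.44136)/3 = 0.51125
R_{2,1} = 0.50656 + (0.50656 − 0.49378)/3 = 0.51082
R_{2,2} = 0.51082 + (0.51082 − 0.51125)/15 = 0.51079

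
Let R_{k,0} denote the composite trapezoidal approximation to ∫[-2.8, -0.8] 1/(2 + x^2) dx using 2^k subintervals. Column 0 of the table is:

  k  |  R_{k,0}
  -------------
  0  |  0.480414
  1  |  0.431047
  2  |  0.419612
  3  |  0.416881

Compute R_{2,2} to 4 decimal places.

0.4159

Richardson extrapolation on the trapezoidal column (denominator 4−1=3):
R_{1,1} = (4·0.431047 − 0.480414) / 3 = 0.414591
R_{2,1} = (4·0.419612 − 0.431047) / 3 = 0.415800
R_{2,2} = 0.415800 + (0.415800 − 0.414591)/15 = 0.415881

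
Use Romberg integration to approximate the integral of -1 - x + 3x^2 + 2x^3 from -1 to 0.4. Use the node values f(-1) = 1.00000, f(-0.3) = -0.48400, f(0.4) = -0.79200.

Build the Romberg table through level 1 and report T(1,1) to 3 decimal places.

T(0,0) (trapezoid, 1 panel, h=1.4000): 0.14560
T(1,0) (trapezoid, 2 panels, h=0.7000): -0.26600
T(1,1) = -0.26600 + (-0.26600 − 0.14560)/3 = -0.40320

-0.403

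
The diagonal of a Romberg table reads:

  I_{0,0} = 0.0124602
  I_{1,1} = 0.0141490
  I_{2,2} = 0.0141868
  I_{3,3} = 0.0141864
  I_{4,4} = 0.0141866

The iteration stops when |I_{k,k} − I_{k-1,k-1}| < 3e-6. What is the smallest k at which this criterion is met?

|I_{1,1} − I_{0,0}| = 0.0016888 ≥ 3e-6
|I_{2,2} − I_{1,1}| = 0.0000378 ≥ 3e-6
|I_{3,3} − I_{2,2}| = 0.0000004 < 3e-6

k = 3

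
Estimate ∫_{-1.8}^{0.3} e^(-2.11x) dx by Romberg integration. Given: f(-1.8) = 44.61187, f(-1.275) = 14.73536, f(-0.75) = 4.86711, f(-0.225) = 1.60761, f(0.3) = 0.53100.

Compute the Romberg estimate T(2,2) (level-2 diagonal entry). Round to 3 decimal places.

20.939

T(0,0) (trapezoid, 1 panel, h=2.1000): 47.40001
T(1,0) (trapezoid, 2 panels, h=1.0500): 28.81047
T(2,0) (trapezoid, 4 panels, h=0.5250): 22.98530
T(1,1) = 28.81047 + (28.81047 − 47.40001)/3 = 22.61396
T(2,1) = 22.98530 + (22.98530 − 28.81047)/3 = 21.04358
T(2,2) = 21.04358 + (21.04358 − 22.61396)/15 = 20.93889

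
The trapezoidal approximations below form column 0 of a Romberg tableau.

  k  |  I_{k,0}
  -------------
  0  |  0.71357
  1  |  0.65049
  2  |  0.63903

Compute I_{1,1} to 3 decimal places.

I_{1,1} = (4·0.65049 − 0.71357) / 3 = 0.62946

0.629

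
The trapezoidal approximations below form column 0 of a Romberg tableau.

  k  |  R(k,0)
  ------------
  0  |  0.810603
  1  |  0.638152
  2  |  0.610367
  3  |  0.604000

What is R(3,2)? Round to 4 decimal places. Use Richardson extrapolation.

0.6019

R(2,1) = (4·0.610367 − 0.638152) / 3 = 0.601105
R(3,1) = (4·0.604000 − 0.610367) / 3 = 0.601878
R(3,2) = (16·0.601878 − 0.601105) / 15 = 0.601930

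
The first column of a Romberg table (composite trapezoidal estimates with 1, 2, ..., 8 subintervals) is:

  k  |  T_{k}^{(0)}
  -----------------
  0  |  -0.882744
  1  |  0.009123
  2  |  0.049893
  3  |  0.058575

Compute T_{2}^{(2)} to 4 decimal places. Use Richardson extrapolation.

0.0473

Richardson extrapolation on the trapezoidal column (denominator 4−1=3):
T_{1}^{(1)} = 0.009123 + (0.009123 − (-0.882744))/3 = 0.306412
T_{2}^{(1)} = (4·0.049893 − 0.009123) / 3 = 0.063483
T_{2}^{(2)} = 0.063483 + (0.063483 − 0.306412)/15 = 0.047288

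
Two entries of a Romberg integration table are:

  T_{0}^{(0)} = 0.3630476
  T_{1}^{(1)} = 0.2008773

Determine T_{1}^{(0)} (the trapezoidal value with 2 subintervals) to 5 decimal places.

From T_{1}^{(1)} = (4·T_{1}^{(0)} − T_{0}^{(0)})/3, solve for T_{1}^{(0)}:
4·T_{1}^{(0)} = 3·0.2008773 + 0.3630476 = 0.9656795
T_{1}^{(0)} = 0.2414199

0.24142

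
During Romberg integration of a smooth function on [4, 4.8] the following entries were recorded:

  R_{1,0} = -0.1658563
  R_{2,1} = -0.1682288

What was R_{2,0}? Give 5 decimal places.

From R_{2,1} = (4·R_{2,0} − R_{1,0})/3, solve for R_{2,0}:
4·R_{2,0} = 3·(-0.1682288) + (-0.1658563) = -0.6705427
R_{2,0} = -0.1676357

-0.16764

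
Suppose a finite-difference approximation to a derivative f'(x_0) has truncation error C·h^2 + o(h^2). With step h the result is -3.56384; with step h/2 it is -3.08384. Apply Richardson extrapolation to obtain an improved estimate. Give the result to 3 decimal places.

The leading error scales as h^2; refining by a factor of 2 reduces it by 2^2 = 4.
Extrapolated value = (4·A(h/2) − A(h)) / (4 − 1)
= (4·(-3.08384) − (-3.56384)) / 3
= -8.77152 / 3 = -2.92384

-2.924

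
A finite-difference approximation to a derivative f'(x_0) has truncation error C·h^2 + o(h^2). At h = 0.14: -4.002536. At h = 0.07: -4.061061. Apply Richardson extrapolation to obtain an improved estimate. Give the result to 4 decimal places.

-4.0806

The leading error scales as h^2; refining by a factor of 2 reduces it by 2^2 = 4.
Extrapolated value = (4·A(h/2) − A(h)) / (4 − 1)
= (4·(-4.061061) − (-4.002536)) / 3
= -12.241708 / 3 = -4.080569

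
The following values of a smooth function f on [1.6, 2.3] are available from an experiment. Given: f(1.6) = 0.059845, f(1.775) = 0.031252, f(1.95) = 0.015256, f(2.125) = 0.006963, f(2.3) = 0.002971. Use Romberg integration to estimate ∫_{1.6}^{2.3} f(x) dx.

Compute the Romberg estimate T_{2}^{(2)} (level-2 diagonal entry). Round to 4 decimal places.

0.0144

T_{0}^{(0)} (trapezoid, 1 panel, h=0.7000): 0.021986
T_{1}^{(0)} (trapezoid, 2 panels, h=0.3500): 0.016332
T_{2}^{(0)} (trapezoid, 4 panels, h=0.1750): 0.014854
T_{1}^{(1)} = 0.016332 + (0.016332 − 0.021986)/3 = 0.014447
T_{2}^{(1)} = 0.014854 + (0.014854 − 0.016332)/3 = 0.014361
T_{2}^{(2)} = 0.014361 + (0.014361 − 0.014447)/15 = 0.014355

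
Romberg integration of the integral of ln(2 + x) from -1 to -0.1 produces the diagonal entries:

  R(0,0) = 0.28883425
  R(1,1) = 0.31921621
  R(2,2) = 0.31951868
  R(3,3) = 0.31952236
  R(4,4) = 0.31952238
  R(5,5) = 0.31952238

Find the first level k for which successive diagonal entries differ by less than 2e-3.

k = 2

|R(1,1) − R(0,0)| = 0.03038196 ≥ 2e-3
|R(2,2) − R(1,1)| = 0.00030247 < 2e-3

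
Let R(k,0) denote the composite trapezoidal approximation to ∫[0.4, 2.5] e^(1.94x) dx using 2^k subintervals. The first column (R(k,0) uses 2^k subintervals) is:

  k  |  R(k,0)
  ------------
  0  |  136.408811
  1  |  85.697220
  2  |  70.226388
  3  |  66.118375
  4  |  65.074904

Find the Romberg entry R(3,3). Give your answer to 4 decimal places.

64.7262

R(1,1) = (4·85.697220 − 136.408811) / 3 = 68.793356
R(2,1) = (4·70.226388 − 85.697220) / 3 = 65.069444
R(3,1) = (4·66.118375 − 70.226388) / 3 = 64.749037
R(2,2) = 65.069444 + (65.069444 − 68.793356)/15 = 64.821183
R(3,2) = (16·64.749037 − 65.069444) / 15 = 64.727677
R(3,3) = (64·64.727677 − 64.821183) / 63 = 64.726193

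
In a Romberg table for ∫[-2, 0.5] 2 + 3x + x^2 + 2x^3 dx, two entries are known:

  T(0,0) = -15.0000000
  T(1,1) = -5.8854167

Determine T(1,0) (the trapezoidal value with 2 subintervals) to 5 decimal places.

-8.16406

From T(1,1) = (4·T(1,0) − T(0,0))/3, solve for T(1,0):
4·T(1,0) = 3·(-5.8854167) + (-15.0000000) = -32.6562501
T(1,0) = -8.1640625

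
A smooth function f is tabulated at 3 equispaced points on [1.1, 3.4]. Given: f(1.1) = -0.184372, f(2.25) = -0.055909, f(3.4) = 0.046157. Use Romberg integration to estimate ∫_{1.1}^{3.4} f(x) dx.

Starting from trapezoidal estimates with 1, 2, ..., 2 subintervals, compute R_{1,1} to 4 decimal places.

-0.1387

R_{0,0} (trapezoid, 1 panel, h=2.3000): -0.158947
R_{1,0} (trapezoid, 2 panels, h=1.1500): -0.143769
R_{1,1} = -0.143769 + (-0.143769 − (-0.158947))/3 = -0.138710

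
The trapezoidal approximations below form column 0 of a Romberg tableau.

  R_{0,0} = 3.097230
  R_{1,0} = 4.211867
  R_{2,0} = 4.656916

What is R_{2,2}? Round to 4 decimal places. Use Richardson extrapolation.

4.8201

Richardson extrapolation on the trapezoidal column (denominator 4−1=3):
R_{1,1} = (4·4.211867 − 3.097230) / 3 = 4.583413
R_{2,1} = 4.656916 + (4.656916 − 4.211867)/3 = 4.805266
R_{2,2} = 4.805266 + (4.805266 − 4.583413)/15 = 4.820056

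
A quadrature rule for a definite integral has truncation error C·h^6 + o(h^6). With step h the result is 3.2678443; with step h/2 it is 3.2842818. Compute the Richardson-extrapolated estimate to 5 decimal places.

3.28454

The leading error scales as h^6; refining by a factor of 2 reduces it by 2^6 = 64.
Extrapolated value = (64·A(h/2) − A(h)) / (64 − 1)
= (64·3.2842818 − 3.2678443) / 63
= 206.9261909 / 63 = 3.2845427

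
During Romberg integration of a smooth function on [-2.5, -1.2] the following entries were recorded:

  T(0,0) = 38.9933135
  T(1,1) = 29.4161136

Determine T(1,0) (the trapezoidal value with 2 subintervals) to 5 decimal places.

31.81041

From T(1,1) = (4·T(1,0) − T(0,0))/3, solve for T(1,0):
4·T(1,0) = 3·29.4161136 + 38.9933135 = 127.2416543
T(1,0) = 31.8104136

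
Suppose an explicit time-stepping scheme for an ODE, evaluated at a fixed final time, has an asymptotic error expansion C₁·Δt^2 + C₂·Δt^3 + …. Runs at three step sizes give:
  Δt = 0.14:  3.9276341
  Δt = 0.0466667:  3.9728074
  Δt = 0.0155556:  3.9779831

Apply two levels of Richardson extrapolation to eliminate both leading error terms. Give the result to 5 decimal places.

3.97864

First eliminate the Δt^2 term (factor 3^2 = 9):
  B₁ = (9·3.9728074 − 3.9276341)/8 = 3.9784541
  B₂ = (9·3.9779831 − 3.9728074)/8 = 3.9786301
Then eliminate the Δt^3 term (factor 3^3 = 27):
  (27·3.9786301 − 3.9784541)/26 = 3.9786369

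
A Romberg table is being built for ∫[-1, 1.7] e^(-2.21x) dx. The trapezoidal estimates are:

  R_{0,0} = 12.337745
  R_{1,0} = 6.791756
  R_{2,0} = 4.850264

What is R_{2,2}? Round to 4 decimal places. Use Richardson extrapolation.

Richardson extrapolation on the trapezoidal column (denominator 4−1=3):
R_{1,1} = 6.791756 + (6.791756 − 12.337745)/3 = 4.943093
R_{2,1} = 4.850264 + (4.850264 − 6.791756)/3 = 4.203100
R_{2,2} = 4.203100 + (4.203100 − 4.943093)/15 = 4.153767
(Column j=1 coincides with Simpson's rule on the same nodes.)

4.1538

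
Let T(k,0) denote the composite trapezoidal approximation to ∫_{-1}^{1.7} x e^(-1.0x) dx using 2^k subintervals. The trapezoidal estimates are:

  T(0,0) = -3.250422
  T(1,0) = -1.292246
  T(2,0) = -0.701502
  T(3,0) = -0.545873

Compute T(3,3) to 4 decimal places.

Richardson extrapolation on the trapezoidal column (denominator 4−1=3):
T(1,1) = -1.292246 + (-1.292246 − (-3.250422))/3 = -0.639521
T(2,1) = -0.701502 + (-0.701502 − (-1.292246))/3 = -0.504587
T(3,1) = -0.545873 + (-0.545873 − (-0.701502))/3 = -0.493997
T(2,2) = (16·(-0.504587) − (-0.639521)) / 15 = -0.495591
T(3,2) = (16·(-0.493997) − (-0.504587)) / 15 = -0.493291
T(3,3) = -0.493291 + (-0.493291 − (-0.495591))/63 = -0.493254
(Column j=1 coincides with Simpson's rule on the same nodes.)

-0.4933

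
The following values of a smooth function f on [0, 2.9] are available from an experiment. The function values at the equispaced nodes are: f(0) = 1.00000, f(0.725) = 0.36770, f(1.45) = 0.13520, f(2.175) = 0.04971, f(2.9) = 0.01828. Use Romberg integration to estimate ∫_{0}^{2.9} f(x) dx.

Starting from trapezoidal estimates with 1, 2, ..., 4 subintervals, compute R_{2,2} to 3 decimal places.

R_{0,0} (trapezoid, 1 panel, h=2.9000): 1.47651
R_{1,0} (trapezoid, 2 panels, h=1.4500): 0.93429
R_{2,0} (trapezoid, 4 panels, h=0.7250): 0.76977
R_{1,1} = 0.93429 + (0.93429 − 1.47651)/3 = 0.75355
R_{2,1} = 0.76977 + (0.76977 − 0.93429)/3 = 0.71493
R_{2,2} = 0.71493 + (0.71493 − 0.75355)/15 = 0.71236

0.712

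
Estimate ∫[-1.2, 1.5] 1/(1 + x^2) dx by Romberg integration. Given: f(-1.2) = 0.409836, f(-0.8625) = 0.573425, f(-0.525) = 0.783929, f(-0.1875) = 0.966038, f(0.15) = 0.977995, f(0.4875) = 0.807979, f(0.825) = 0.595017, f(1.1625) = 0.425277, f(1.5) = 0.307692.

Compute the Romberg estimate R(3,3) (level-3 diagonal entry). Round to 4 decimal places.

R(0,0) (trapezoid, 1 panel, h=2.7000): 0.968663
R(1,0) (trapezoid, 2 panels, h=1.3500): 1.804625
R(2,0) (trapezoid, 4 panels, h=0.6750): 1.833101
R(3,0) (trapezoid, 8 panels, h=0.3375): 1.852343
R(1,1) = 1.804625 + (1.804625 − 0.968663)/3 = 2.083279
R(2,1) = 1.833101 + (1.833101 − 1.804625)/3 = 1.842593
R(3,1) = 1.852343 + (1.852343 − 1.833101)/3 = 1.858757
R(2,2) = 1.842593 + (1.842593 − 2.083279)/15 = 1.826547
R(3,2) = 1.858757 + (1.858757 − 1.842593)/15 = 1.859835
R(3,3) = 1.859835 + (1.859835 − 1.826547)/63 = 1.860363

1.8604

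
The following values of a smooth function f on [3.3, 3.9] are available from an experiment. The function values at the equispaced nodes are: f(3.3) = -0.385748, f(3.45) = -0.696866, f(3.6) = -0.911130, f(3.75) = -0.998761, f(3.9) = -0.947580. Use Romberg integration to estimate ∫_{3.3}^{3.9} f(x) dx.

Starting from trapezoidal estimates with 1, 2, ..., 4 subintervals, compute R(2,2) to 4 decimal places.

-0.4968

R(0,0) (trapezoid, 1 panel, h=0.6000): -0.399998
R(1,0) (trapezoid, 2 panels, h=0.3000): -0.473338
R(2,0) (trapezoid, 4 panels, h=0.1500): -0.491013
R(1,1) = -0.473338 + (-0.473338 − (-0.399998))/3 = -0.497785
R(2,1) = -0.491013 + (-0.491013 − (-0.473338))/3 = -0.496905
R(2,2) = -0.496905 + (-0.496905 − (-0.497785))/15 = -0.496846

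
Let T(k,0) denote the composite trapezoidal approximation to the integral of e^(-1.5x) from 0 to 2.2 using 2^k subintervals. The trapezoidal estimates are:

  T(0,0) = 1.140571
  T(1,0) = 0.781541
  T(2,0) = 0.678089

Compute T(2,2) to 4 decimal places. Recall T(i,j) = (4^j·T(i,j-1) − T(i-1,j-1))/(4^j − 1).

T(1,1) = 0.781541 + (0.781541 − 1.140571)/3 = 0.661864
T(2,1) = (4·0.678089 − 0.781541) / 3 = 0.643605
T(2,2) = 0.643605 + (0.643605 − 0.661864)/15 = 0.642388
(Column j=1 coincides with Simpson's rule on the same nodes.)

0.6424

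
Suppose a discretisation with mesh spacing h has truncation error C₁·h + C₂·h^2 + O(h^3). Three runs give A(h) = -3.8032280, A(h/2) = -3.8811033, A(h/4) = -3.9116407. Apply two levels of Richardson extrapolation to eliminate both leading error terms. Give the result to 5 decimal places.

First eliminate the h term (factor 2^1 = 2):
  B₁ = (2·(-3.8811033) − (-3.8032280))/1 = -3.9589786
  B₂ = (2·(-3.9116407) − (-3.8811033))/1 = -3.9421781
Then eliminate the h^2 term (factor 2^2 = 4):
  (4·(-3.9421781) − (-3.9589786))/3 = -3.9365779

-3.93658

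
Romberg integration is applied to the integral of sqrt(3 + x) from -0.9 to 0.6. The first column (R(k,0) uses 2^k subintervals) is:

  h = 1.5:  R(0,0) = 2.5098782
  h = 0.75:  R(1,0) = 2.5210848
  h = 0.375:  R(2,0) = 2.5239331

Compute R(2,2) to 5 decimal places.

Richardson extrapolation on the trapezoidal column (denominator 4−1=3):
R(1,1) = 2.5210848 + (2.5210848 − 2.5098782)/3 = 2.5248203
R(2,1) = 2.5239331 + (2.5239331 − 2.5210848)/3 = 2.5248825
R(2,2) = 2.5248825 + (2.5248825 − 2.5248203)/15 = 2.5248866

2.52489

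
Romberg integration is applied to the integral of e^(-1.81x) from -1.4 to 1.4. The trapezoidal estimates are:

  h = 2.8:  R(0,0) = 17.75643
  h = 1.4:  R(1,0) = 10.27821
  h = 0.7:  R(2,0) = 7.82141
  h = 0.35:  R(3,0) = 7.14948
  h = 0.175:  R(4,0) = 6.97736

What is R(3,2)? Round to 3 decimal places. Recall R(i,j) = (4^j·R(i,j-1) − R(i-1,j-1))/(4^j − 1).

Richardson extrapolation on the trapezoidal column (denominator 4−1=3):
R(2,1) = (4·7.82141 − 10.27821) / 3 = 7.00248
R(3,1) = (4·7.14948 − 7.82141) / 3 = 6.92550
R(3,2) = 6.92550 + (6.92550 − 7.00248)/15 = 6.92037

6.920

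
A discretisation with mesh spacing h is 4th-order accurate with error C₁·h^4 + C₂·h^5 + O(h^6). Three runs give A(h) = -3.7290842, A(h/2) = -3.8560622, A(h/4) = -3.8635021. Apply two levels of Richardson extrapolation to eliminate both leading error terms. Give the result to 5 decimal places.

First eliminate the h^4 term (factor 2^4 = 16):
  B₁ = (16·(-3.8560622) − (-3.7290842))/15 = -3.8645274
  B₂ = (16·(-3.8635021) − (-3.8560622))/15 = -3.8639981
Then eliminate the h^5 term (factor 2^5 = 32):
  (32·(-3.8639981) − (-3.8645274))/31 = -3.8639810

-3.86398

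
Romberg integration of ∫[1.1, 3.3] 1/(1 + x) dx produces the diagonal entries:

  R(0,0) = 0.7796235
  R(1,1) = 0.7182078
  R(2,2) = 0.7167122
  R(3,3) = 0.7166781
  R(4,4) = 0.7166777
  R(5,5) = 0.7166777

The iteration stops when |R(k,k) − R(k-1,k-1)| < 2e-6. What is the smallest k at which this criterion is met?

k = 4

|R(1,1) − R(0,0)| = 0.0614157 ≥ 2e-6
|R(2,2) − R(1,1)| = 0.0014956 ≥ 2e-6
|R(3,3) − R(2,2)| = 0.0000341 ≥ 2e-6
|R(4,4) − R(3,3)| = 0.0000004 < 2e-6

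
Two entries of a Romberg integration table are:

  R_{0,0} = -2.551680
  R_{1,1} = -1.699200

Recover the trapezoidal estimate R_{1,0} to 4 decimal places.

-1.9123

From R_{1,1} = (4·R_{1,0} − R_{0,0})/3, solve for R_{1,0}:
4·R_{1,0} = 3·(-1.699200) + (-2.551680) = -7.649280
R_{1,0} = -1.912320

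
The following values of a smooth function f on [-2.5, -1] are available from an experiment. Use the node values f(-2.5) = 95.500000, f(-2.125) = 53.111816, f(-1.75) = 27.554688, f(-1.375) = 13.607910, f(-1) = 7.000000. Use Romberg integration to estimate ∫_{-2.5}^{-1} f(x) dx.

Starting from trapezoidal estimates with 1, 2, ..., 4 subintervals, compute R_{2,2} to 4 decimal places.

53.0531

R_{0,0} (trapezoid, 1 panel, h=1.5000): 76.875000
R_{1,0} (trapezoid, 2 panels, h=0.7500): 59.103516
R_{2,0} (trapezoid, 4 panels, h=0.3750): 54.571655
R_{1,1} = 59.103516 + (59.103516 − 76.875000)/3 = 53.179688
R_{2,1} = 54.571655 + (54.571655 − 59.103516)/3 = 53.061035
R_{2,2} = 53.061035 + (53.061035 − 53.179688)/15 = 53.053125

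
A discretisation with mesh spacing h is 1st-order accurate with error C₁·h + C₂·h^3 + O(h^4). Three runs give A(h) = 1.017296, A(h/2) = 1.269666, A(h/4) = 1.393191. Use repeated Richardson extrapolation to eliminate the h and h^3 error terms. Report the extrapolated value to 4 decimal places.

1.5160

First eliminate the h term (factor 2^1 = 2):
  B₁ = (2·1.269666 − 1.017296)/1 = 1.522036
  B₂ = (2·1.393191 − 1.269666)/1 = 1.516716
Then eliminate the h^3 term (factor 2^3 = 8):
  (8·1.516716 − 1.522036)/7 = 1.515956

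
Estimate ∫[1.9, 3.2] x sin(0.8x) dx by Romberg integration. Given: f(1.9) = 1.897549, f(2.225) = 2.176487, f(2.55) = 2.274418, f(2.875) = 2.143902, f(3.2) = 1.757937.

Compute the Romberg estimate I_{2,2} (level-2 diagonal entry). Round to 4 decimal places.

I_{0,0} (trapezoid, 1 panel, h=1.3000): 2.376066
I_{1,0} (trapezoid, 2 panels, h=0.6500): 2.666405
I_{2,0} (trapezoid, 4 panels, h=0.3250): 2.737329
I_{1,1} = 2.666405 + (2.666405 − 2.376066)/3 = 2.763185
I_{2,1} = 2.737329 + (2.737329 − 2.666405)/3 = 2.760970
I_{2,2} = 2.760970 + (2.760970 − 2.763185)/15 = 2.760822

2.7608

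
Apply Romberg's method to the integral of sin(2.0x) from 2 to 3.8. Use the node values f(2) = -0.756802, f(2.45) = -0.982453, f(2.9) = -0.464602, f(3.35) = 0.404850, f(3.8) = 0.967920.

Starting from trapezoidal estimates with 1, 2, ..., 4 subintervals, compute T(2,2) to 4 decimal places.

-0.4516

T(0,0) (trapezoid, 1 panel, h=1.8000): 0.190006
T(1,0) (trapezoid, 2 panels, h=0.9000): -0.323139
T(2,0) (trapezoid, 4 panels, h=0.4500): -0.421491
T(1,1) = -0.323139 + (-0.323139 − 0.190006)/3 = -0.494187
T(2,1) = -0.421491 + (-0.421491 − (-0.323139))/3 = -0.454275
T(2,2) = -0.454275 + (-0.454275 − (-0.494187))/15 = -0.451614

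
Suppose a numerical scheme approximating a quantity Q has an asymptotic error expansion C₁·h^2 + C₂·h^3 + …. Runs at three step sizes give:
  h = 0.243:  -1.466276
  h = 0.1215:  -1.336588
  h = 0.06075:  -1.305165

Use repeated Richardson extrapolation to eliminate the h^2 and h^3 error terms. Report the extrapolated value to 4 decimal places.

First eliminate the h^2 term (factor 2^2 = 4):
  B₁ = (4·(-1.336588) − (-1.466276))/3 = -1.293359
  B₂ = (4·(-1.305165) − (-1.336588))/3 = -1.294691
Then eliminate the h^3 term (factor 2^3 = 8):
  (8·(-1.294691) − (-1.293359))/7 = -1.294881

-1.2949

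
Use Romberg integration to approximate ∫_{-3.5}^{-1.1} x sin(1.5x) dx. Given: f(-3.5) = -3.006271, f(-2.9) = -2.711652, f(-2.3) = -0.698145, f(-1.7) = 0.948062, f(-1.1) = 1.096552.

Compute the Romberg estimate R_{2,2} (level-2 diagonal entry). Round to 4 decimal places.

-2.0848

R_{0,0} (trapezoid, 1 panel, h=2.4000): -2.291663
R_{1,0} (trapezoid, 2 panels, h=1.2000): -1.983605
R_{2,0} (trapezoid, 4 panels, h=0.6000): -2.049957
R_{1,1} = -1.983605 + (-1.983605 − (-2.291663))/3 = -1.880919
R_{2,1} = -2.049957 + (-2.049957 − (-1.983605))/3 = -2.072074
R_{2,2} = -2.072074 + (-2.072074 − (-1.880919))/15 = -2.084818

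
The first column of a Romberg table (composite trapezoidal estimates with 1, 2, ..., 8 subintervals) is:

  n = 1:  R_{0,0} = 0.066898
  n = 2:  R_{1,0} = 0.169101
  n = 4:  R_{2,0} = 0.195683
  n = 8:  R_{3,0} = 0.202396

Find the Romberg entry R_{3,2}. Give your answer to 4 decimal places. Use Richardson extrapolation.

R_{2,1} = (4·0.195683 − 0.169101) / 3 = 0.204544
R_{3,1} = (4·0.202396 − 0.195683) / 3 = 0.204634
R_{3,2} = (16·0.204634 − 0.204544) / 15 = 0.204640
(Column j=1 coincides with Simpson's rule on the same nodes.)

0.2046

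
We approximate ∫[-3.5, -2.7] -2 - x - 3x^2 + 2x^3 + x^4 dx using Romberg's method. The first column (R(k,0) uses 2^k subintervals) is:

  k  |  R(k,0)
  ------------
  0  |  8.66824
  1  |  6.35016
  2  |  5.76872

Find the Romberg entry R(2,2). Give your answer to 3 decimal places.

Richardson extrapolation on the trapezoidal column (denominator 4−1=3):
R(1,1) = (4·6.35016 − 8.66824) / 3 = 5.57747
R(2,1) = 5.76872 + (5.76872 − 6.35016)/3 = 5.57491
R(2,2) = (16·5.57491 − 5.57747) / 15 = 5.57474

5.575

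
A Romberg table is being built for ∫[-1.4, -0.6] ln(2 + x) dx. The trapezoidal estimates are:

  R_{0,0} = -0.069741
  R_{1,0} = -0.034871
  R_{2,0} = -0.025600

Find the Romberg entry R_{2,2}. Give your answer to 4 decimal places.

Richardson extrapolation on the trapezoidal column (denominator 4−1=3):
R_{1,1} = -0.034871 + (-0.034871 − (-0.069741))/3 = -0.023248
R_{2,1} = (4·(-0.025600) − (-0.034871)) / 3 = -0.022510
R_{2,2} = (16·(-0.022510) − (-0.023248)) / 15 = -0.022461

-0.0225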